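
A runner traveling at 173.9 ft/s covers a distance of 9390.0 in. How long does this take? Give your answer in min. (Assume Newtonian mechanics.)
t = d/v (with unit conversion) = 0.075 min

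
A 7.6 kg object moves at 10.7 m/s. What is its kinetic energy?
KE = ½mv² = ½×7.6×10.7² = 435.062 J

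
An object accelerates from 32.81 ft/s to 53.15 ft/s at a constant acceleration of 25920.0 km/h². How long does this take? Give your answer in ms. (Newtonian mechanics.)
t = (v - v₀)/a (with unit conversion) = 3100.0 ms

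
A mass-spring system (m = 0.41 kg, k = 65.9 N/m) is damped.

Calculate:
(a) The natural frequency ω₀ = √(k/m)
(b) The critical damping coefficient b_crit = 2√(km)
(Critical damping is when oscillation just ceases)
ω₀ = √(k/m) = √(65.9/0.41) = 12.68 rad/s
b_crit = 2√(km) = 2√(65.9×0.41) = 10.4 kg/s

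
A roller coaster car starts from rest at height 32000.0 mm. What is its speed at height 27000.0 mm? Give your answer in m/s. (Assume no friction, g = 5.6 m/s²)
mgh₁ = ½mv₂² + mgh₂ → v₂ = √(2g(h₁−h₂)) = √(2×5.6×(32−27)) = 7.483 m/s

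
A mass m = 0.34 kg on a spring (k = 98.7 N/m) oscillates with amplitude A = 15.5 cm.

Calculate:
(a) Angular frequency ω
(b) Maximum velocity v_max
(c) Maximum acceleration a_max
ω = √(k/m) = √(98.7/0.34) = 17.04 rad/s
v_max = ωA = 17.04×0.155 = 2.641 m/s
a_max = ω²A = 17.04²×0.155 = 45 m/s²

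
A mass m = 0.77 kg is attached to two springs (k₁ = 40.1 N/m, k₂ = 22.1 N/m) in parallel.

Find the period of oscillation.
k_eq = k₁+k₂ = 62.2 N/m
T = 2π√(m/k_eq) = 2π√(0.77/62.2) = 0.6991 s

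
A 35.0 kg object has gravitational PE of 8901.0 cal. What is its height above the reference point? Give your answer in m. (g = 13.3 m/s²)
PE = mgh → h = PE/(mg) = 3.724e+04 J / (35 kg × 13.3 m/s²) = 80 m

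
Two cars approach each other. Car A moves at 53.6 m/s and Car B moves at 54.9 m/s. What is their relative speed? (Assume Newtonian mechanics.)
v_rel = v_A + v_B = 53.6 + 54.9 = 108.5 m/s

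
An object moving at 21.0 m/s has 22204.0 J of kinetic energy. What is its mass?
KE = ½mv² → m = 2KE/v² = 2×22204.0/21.0² = 100.7 kg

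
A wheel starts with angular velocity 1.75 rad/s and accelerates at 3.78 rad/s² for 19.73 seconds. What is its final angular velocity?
ω = ω₀ + αt = 1.75 + 3.78 × 19.73 = 76.33 rad/s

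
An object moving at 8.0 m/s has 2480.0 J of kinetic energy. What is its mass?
KE = ½mv² → m = 2KE/v² = 2×2480.0/8.0² = 77.5 kg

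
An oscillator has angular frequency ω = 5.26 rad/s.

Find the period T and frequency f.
T = 2π/ω = 2π/5.26 = 1.195 s; f = ω/2π = 0.8372 Hz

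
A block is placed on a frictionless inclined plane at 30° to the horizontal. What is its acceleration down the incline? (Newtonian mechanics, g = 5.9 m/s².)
a = g sin(θ) = 5.9 × sin(30°) = 5.9 × 0.5 = 2.95 m/s²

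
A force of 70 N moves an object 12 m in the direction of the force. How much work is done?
W = Fd = 70×12 = 840.0 J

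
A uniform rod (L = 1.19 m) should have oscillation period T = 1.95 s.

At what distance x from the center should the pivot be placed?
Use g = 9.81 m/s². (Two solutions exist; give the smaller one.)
T = 2π√((L²/12 + x²)/(gx)). Let c = T²g/(4π²) = 0.9449.
x² − cx + L²/12 = 0 → x = (c − √(c² − L²/3))/2 = 0.1481 m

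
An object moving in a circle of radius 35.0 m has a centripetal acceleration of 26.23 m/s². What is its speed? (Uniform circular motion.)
v = √(a_c × r) = √(26.23 × 35.0) = 30.3 m/s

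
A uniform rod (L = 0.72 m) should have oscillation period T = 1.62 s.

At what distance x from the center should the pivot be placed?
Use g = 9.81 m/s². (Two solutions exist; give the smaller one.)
T = 2π√((L²/12 + x²)/(gx)). Let c = T²g/(4π²) = 0.6521.
x² − cx + L²/12 = 0 → x = (c − √(c² − L²/3))/2 = 0.07483 m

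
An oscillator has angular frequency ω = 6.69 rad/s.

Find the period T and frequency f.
T = 2π/ω = 2π/6.69 = 0.9392 s; f = ω/2π = 1.065 Hz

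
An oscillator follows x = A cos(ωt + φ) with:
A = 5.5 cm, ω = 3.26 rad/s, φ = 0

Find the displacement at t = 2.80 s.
x = A cos(ωt + φ) = 5.5×cos(3.26×2.8 + 0) = -5.26 cm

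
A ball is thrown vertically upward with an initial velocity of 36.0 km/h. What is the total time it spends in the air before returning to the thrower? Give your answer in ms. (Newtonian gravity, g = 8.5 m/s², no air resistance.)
t_total = 2v₀/g (with unit conversion) = 2353.0 ms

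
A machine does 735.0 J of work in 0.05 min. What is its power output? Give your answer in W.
P = W/t = 735 J / 3 s = 245 W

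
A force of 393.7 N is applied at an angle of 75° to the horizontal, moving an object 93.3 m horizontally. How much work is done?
W = Fd cosθ = 393.7×93.3×cos(75°) = 9507.0 J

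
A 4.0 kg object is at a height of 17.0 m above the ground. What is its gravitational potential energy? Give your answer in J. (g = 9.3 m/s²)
PE = mgh = 4 kg × 9.3 m/s² × 17 m = 632.4 J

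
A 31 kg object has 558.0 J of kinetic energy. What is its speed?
KE = ½mv² → v = √(2KE/m) = √(2×558.0/31) = 6.0 m/s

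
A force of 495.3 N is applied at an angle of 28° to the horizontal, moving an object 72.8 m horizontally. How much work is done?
W = Fd cosθ = 495.3×72.8×cos(28°) = 31837.0 J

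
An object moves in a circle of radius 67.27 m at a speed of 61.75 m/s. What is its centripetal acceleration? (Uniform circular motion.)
a_c = v²/r = 61.75²/67.27 = 3813.06/67.27 = 56.68 m/s²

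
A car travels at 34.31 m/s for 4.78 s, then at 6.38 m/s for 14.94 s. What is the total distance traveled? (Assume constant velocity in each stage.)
d₁ = v₁t₁ = 34.31 × 4.78 = 164.002 m
d₂ = v₂t₂ = 6.38 × 14.94 = 95.3172 m
d_total = 164.002 + 95.3172 = 259.32 m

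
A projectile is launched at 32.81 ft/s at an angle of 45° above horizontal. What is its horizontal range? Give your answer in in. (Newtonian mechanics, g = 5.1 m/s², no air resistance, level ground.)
R = v₀² sin(2θ) / g (with unit conversion) = 772.0 in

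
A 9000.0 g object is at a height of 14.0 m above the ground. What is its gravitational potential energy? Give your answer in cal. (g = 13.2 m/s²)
PE = mgh = 9 kg × 13.2 m/s² × 14 m = 1663 J = 397.5 cal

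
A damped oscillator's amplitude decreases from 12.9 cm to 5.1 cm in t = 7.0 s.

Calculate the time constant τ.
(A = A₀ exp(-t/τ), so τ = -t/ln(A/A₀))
A/A₀ = 5.1/12.9 = 0.3953; ln(A/A₀) = -0.928
τ = −t/ln(A/A₀) = −7.0/-0.928 = 7.543 s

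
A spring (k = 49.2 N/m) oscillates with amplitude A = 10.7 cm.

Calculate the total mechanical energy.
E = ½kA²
E = ½kA² = ½×49.2×(0.107)² = 0.2816 J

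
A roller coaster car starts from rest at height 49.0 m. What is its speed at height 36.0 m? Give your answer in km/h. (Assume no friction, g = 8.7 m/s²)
mgh₁ = ½mv₂² + mgh₂ → v₂ = √(2g(h₁−h₂)) = √(2×8.7×(49−36)) = 15.04 m/s = 54.14 km/h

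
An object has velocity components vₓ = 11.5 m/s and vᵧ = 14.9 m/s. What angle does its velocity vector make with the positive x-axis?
θ = arctan(vᵧ/vₓ) = arctan(14.9/11.5) = 52.34°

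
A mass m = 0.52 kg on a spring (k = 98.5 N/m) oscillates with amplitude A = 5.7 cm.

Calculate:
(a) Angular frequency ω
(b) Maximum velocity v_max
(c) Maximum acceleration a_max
ω = √(k/m) = √(98.5/0.52) = 13.76 rad/s
v_max = ωA = 13.76×0.057 = 0.7845 m/s
a_max = ω²A = 13.76²×0.057 = 10.8 m/s²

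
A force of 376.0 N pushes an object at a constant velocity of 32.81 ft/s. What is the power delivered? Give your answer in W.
P = Fv = 376 N × 10 m/s = 3760 W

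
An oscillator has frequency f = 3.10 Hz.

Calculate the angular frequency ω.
ω = 2πf = 2π×3.1 = 19.48 rad/s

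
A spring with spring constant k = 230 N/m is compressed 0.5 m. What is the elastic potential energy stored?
PE = ½kx² = ½×230×0.5² = 28.75 J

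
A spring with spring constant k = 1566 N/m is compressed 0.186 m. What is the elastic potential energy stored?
PE = ½kx² = ½×1566×0.186² = 27.09 J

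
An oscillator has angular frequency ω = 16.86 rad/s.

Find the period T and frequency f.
T = 2π/ω = 2π/16.86 = 0.3727 s; f = ω/2π = 2.683 Hz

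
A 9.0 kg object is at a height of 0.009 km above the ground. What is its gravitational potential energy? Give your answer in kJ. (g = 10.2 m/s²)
PE = mgh = 9 kg × 10.2 m/s² × 9 m = 826.2 J = 0.8262 kJ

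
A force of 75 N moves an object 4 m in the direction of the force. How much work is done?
W = Fd = 75×4 = 300.0 J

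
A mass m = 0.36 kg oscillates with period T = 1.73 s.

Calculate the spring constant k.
T = 2π√(m/k) → k = m(2π/T)² = 0.36×(2π/1.73)² = 4.749 N/m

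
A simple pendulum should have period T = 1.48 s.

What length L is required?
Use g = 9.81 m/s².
T = 2π√(L/g) → L = g(T/2π)² = 9.81×(1.48/2π)² = 0.5443 m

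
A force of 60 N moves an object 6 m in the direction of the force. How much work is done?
W = Fd = 60×6 = 360.0 J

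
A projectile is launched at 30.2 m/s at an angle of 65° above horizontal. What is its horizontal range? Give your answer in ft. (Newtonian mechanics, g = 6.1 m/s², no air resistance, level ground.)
R = v₀² sin(2θ) / g (with unit conversion) = 375.8 ft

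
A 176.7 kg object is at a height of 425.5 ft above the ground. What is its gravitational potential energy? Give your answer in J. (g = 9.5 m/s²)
PE = mgh = 176.7 kg × 9.5 m/s² × 129.7 m = 2.177e+05 J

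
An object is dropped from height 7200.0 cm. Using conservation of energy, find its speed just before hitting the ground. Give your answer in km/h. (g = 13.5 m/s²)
mgh = ½mv² → v = √(2gh) = √(2×13.5×72) = 44.09 m/s = 158.7 km/h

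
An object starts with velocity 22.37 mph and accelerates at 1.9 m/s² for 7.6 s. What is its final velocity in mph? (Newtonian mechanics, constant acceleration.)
v = v₀ + at (with unit conversion) = 54.67 mph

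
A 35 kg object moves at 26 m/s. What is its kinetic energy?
KE = ½mv² = ½×35×26² = 11830.0 J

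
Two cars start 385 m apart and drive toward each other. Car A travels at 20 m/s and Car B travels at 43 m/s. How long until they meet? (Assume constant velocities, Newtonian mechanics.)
Combined speed: v_combined = 20 + 43 = 63 m/s
Time to meet: t = d/63 = 385/63 = 6.11 s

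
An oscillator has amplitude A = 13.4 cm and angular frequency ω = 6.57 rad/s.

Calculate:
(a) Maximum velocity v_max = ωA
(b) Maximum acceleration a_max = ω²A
v_max = ωA = 6.57×0.134 = 0.8804 m/s
a_max = ω²A = 6.57²×0.134 = 5.784 m/s²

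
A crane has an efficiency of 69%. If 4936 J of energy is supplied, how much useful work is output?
W_out = η × W_in = 0.69 × 4936 = 3405.8 J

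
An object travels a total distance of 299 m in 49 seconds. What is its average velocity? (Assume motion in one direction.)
v_avg = Δd / Δt = 299 / 49 = 6.1 m/s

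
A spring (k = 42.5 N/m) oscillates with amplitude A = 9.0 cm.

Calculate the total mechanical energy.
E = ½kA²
E = ½kA² = ½×42.5×(0.09)² = 0.1721 J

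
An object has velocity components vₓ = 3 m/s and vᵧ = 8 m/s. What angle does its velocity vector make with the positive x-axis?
θ = arctan(vᵧ/vₓ) = arctan(8/3) = 69.44°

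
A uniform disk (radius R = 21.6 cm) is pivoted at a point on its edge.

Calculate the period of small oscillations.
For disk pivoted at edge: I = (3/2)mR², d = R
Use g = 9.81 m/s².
I/m = (3/2)R² = 0.06998 m²; d = R = 0.216 m
T = 2π√((3/2)R²/(gR)) = 2π√(3R/(2g)) = 1.142 s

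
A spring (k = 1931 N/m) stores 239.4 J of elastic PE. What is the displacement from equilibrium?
PE = ½kx² → x = √(2PE/k) = √(2×239.4/1931) = 0.498 m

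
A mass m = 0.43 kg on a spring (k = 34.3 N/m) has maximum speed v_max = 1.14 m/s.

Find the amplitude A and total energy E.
½mv²_max = ½kA² → A = v_max√(m/k) = 1.14×√(0.43/34.3) = 0.1276 m = 12.76 cm
E = ½mv²_max = ½×0.43×1.14² = 0.2794 J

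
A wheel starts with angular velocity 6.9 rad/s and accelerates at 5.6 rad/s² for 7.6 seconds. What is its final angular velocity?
ω = ω₀ + αt = 6.9 + 5.6 × 7.6 = 49.46 rad/s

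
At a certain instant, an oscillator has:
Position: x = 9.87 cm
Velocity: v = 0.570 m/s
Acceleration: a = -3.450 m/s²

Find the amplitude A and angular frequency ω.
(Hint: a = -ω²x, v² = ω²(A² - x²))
a = −ω²x → ω = √(|a|/x) = √(3.45/0.0987) = 5.912 rad/s
v² = ω²(A² − x²) → A = √(x² + v²/ω²) = √(0.0987² + 0.57²/5.912²) = 0.138 m = 13.8 cm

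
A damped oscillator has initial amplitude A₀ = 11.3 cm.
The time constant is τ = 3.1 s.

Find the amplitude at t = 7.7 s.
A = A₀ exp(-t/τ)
A = A₀ exp(−t/τ) = 11.3×exp(−7.7/3.1) = 0.9426 cm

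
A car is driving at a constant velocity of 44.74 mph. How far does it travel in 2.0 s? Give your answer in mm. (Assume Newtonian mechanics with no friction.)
d = vt (with unit conversion) = 40000.0 mm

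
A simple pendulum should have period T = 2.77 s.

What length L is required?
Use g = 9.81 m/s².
T = 2π√(L/g) → L = g(T/2π)² = 9.81×(2.77/2π)² = 1.907 m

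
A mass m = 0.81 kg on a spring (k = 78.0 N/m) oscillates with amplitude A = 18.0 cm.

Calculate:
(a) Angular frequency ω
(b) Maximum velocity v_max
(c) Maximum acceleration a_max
ω = √(k/m) = √(78.0/0.81) = 9.813 rad/s
v_max = ωA = 9.813×0.18 = 1.766 m/s
a_max = ω²A = 9.813²×0.18 = 17.33 m/s²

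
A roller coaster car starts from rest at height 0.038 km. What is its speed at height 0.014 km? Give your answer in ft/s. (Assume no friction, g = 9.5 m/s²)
mgh₁ = ½mv₂² + mgh₂ → v₂ = √(2g(h₁−h₂)) = √(2×9.5×(38−14)) = 21.35 m/s = 70.06 ft/s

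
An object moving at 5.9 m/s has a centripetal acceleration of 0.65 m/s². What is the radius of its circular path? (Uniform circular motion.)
r = v²/a_c = 5.9²/0.65 = 53.55 m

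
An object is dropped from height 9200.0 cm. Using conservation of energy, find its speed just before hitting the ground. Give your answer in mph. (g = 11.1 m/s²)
mgh = ½mv² → v = √(2gh) = √(2×11.1×92) = 45.19 m/s = 101.1 mph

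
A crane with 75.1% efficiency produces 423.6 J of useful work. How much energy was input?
W_in = W_out/η = 423.6/0.751 = 564.05 J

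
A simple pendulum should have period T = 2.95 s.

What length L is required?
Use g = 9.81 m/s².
T = 2π√(L/g) → L = g(T/2π)² = 9.81×(2.95/2π)² = 2.162 m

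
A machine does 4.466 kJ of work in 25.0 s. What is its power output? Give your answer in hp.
P = W/t = 4466 J / 25 s = 178.6 W = 0.2396 hp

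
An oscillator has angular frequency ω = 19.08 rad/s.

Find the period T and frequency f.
T = 2π/ω = 2π/19.08 = 0.3293 s; f = ω/2π = 3.037 Hz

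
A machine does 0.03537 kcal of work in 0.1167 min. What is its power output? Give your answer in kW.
P = W/t = 148 J / 7.002 s = 21.14 W = 0.02114 kW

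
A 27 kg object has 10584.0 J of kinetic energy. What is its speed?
KE = ½mv² → v = √(2KE/m) = √(2×10584.0/27) = 28.0 m/s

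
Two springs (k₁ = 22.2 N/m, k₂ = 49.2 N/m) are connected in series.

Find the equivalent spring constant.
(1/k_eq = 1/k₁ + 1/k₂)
1/k_eq = 1/22.2 + 1/49.2 = 0.06537; k_eq = 15.3 N/m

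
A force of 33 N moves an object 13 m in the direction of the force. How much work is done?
W = Fd = 33×13 = 429.0 J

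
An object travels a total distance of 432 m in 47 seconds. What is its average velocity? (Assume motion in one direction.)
v_avg = Δd / Δt = 432 / 47 = 9.19 m/s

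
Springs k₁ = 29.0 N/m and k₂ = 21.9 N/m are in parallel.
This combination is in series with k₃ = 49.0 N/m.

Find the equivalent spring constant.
k₁₂ = k₁ + k₂ = 50.9 N/m (parallel)
1/k_eq = 1/k₁₂ + 1/k₃ → k_eq = 24.97 N/m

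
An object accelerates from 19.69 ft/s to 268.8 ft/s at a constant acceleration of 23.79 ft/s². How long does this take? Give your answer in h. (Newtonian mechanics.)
t = (v - v₀)/a (with unit conversion) = 0.002909 h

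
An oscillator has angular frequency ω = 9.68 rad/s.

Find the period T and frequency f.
T = 2π/ω = 2π/9.68 = 0.6491 s; f = ω/2π = 1.541 Hz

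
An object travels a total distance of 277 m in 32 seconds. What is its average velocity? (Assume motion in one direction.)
v_avg = Δd / Δt = 277 / 32 = 8.66 m/s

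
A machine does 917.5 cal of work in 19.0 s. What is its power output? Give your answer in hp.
P = W/t = 3839 J / 19 s = 202 W = 0.2709 hp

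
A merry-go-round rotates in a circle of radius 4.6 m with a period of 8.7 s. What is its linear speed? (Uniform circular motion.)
v = 2πr/T = 2π×4.6/8.7 = 3.32 m/s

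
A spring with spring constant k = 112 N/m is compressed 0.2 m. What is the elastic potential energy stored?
PE = ½kx² = ½×112×0.2² = 2.24 J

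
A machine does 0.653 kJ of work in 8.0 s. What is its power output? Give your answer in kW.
P = W/t = 653 J / 8 s = 81.62 W = 0.08163 kW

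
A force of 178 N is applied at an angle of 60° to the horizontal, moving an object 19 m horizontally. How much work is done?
W = Fd cosθ = 178×19×cos(60°) = 1691.0 J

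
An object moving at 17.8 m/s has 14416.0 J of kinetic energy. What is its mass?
KE = ½mv² → m = 2KE/v² = 2×14416.0/17.8² = 91.0 kg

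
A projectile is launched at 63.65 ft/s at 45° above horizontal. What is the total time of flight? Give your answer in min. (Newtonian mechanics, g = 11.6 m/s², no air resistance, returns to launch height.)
T = 2v₀sin(θ)/g (with unit conversion) = 0.03942 min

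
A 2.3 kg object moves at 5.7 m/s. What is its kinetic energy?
KE = ½mv² = ½×2.3×5.7² = 37.3635 J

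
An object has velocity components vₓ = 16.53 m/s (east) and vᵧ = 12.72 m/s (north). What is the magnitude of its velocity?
|v| = √(vₓ² + vᵧ²) = √(16.53² + 12.72²) = √(435.039) = 20.86 m/s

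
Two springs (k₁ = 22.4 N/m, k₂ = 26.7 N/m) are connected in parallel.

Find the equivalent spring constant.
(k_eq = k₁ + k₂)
k_eq = k₁ + k₂ = 22.4 + 26.7 = 49.1 N/m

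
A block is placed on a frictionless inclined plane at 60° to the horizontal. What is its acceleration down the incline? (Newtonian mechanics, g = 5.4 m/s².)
a = g sin(θ) = 5.4 × sin(60°) = 5.4 × 0.866 = 4.68 m/s²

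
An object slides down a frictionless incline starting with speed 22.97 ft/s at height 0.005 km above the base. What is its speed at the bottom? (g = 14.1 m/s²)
½mv₀² + mgh = ½mv² → v = √(v₀² + 2gh) = √(7.001² + 2×14.1×5) = 13.78 m/s = 45.23 ft/s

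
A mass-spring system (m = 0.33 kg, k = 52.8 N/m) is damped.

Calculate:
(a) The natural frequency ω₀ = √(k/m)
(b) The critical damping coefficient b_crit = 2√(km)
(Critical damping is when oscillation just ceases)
ω₀ = √(k/m) = √(52.8/0.33) = 12.65 rad/s
b_crit = 2√(km) = 2√(52.8×0.33) = 8.348 kg/s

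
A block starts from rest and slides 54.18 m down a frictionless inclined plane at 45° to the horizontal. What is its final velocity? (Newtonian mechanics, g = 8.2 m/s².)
a = g sin(θ) = 8.2 × sin(45°) = 5.8 m/s²
v = √(2ad) = √(2 × 5.8 × 54.18) = 25.07 m/s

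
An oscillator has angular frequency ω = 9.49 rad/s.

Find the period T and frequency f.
T = 2π/ω = 2π/9.49 = 0.6621 s; f = ω/2π = 1.51 Hz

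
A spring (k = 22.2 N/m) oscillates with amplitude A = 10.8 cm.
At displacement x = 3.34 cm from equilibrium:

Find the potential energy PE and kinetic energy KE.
E_total = ½kA² = ½×22.2×(0.108)² = 0.1295 J
PE = ½kx² = ½×22.2×(0.0334)² = 0.01238 J
KE = E_total − PE = 0.1171 J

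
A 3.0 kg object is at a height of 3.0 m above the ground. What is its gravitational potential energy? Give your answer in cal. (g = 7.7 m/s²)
PE = mgh = 3 kg × 7.7 m/s² × 3 m = 69.3 J = 16.56 cal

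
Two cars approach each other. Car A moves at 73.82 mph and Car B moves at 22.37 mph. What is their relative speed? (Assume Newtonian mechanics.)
v_rel = v_A + v_B = 73.82 + 22.37 = 96.19 mph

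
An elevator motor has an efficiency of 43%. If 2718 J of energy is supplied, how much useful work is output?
W_out = η × W_in = 0.43 × 2718 = 1168.7 J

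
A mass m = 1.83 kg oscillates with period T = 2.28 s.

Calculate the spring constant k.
T = 2π√(m/k) → k = m(2π/T)² = 1.83×(2π/2.28)² = 13.9 N/m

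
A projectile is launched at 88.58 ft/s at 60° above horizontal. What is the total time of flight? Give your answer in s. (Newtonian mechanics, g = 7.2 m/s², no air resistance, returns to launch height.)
T = 2v₀sin(θ)/g (with unit conversion) = 6.495 s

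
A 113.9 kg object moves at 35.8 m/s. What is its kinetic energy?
KE = ½mv² = ½×113.9×35.8² = 72989.4 J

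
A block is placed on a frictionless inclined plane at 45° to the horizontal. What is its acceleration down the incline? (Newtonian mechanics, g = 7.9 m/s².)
a = g sin(θ) = 7.9 × sin(45°) = 7.9 × 0.7071 = 5.59 m/s²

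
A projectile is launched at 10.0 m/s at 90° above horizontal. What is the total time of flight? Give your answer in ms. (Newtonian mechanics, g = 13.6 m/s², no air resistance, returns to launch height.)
T = 2v₀sin(θ)/g (with unit conversion) = 1471.0 ms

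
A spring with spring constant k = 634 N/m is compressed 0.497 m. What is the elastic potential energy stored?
PE = ½kx² = ½×634×0.497² = 78.3 J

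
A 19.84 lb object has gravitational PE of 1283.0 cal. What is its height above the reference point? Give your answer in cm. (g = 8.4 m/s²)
PE = mgh → h = PE/(mg) = 5368 J / (8.999 kg × 8.4 m/s²) = 71.01 m = 7101.0 cm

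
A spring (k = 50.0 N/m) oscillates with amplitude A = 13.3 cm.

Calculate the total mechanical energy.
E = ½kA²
E = ½kA² = ½×50.0×(0.133)² = 0.4422 J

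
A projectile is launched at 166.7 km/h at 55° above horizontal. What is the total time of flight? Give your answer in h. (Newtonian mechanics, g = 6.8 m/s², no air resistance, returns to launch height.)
T = 2v₀sin(θ)/g (with unit conversion) = 0.003099 h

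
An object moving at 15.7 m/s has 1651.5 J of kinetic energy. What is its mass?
KE = ½mv² → m = 2KE/v² = 2×1651.5/15.7² = 13.4 kg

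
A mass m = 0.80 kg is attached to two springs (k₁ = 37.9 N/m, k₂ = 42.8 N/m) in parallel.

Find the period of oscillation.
k_eq = k₁+k₂ = 80.7 N/m
T = 2π√(m/k_eq) = 2π√(0.8/80.7) = 0.6256 s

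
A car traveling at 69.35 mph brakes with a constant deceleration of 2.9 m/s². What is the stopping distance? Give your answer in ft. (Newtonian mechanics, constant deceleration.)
d = v₀² / (2a) (with unit conversion) = 543.7 ft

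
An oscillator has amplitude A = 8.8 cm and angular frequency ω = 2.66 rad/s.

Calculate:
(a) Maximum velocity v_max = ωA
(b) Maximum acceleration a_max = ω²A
v_max = ωA = 2.66×0.088 = 0.2341 m/s
a_max = ω²A = 2.66²×0.088 = 0.6227 m/s²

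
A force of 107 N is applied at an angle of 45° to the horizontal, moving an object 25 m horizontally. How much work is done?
W = Fd cosθ = 107×25×cos(45°) = 1891.5 J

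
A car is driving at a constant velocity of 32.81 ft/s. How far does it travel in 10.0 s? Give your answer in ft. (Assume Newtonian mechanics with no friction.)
d = vt (with unit conversion) = 328.1 ft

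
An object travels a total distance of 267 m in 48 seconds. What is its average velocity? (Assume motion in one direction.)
v_avg = Δd / Δt = 267 / 48 = 5.56 m/s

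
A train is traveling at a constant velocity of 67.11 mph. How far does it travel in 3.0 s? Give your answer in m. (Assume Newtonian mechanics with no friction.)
d = vt (with unit conversion) = 90.0 m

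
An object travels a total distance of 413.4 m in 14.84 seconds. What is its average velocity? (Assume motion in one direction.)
v_avg = Δd / Δt = 413.4 / 14.84 = 27.86 m/s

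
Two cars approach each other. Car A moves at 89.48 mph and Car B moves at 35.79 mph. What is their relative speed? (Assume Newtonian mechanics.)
v_rel = v_A + v_B = 89.48 + 35.79 = 125.3 mph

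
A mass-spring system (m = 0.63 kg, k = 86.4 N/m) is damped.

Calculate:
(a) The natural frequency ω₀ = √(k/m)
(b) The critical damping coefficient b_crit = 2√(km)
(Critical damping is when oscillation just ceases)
ω₀ = √(k/m) = √(86.4/0.63) = 11.71 rad/s
b_crit = 2√(km) = 2√(86.4×0.63) = 14.76 kg/s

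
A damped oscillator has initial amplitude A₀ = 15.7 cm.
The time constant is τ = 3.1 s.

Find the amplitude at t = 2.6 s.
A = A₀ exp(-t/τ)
A = A₀ exp(−t/τ) = 15.7×exp(−2.6/3.1) = 6.787 cm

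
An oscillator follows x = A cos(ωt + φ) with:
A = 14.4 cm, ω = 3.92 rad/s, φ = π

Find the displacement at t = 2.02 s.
x = A cos(ωt + φ) = 14.4×cos(3.92×2.02 + π) = 0.927 cm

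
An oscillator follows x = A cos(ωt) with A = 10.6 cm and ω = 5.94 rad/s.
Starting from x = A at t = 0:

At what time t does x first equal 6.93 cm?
cos(ωt) = x/A = 6.93/10.6 = 0.6538
ωt = arccos(0.6538) = 0.8582 rad
t = 0.8582/5.94 = 0.1445 s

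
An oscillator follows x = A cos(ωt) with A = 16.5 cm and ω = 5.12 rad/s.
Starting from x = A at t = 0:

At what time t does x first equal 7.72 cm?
cos(ωt) = x/A = 7.72/16.5 = 0.4679
ωt = arccos(0.4679) = 1.084 rad
t = 1.084/5.12 = 0.2117 s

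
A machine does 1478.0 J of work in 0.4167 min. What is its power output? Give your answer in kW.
P = W/t = 1478 J / 25 s = 59.12 W = 0.05912 kW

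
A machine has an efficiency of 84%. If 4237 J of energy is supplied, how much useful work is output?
W_out = η × W_in = 0.84 × 4237 = 3559.1 J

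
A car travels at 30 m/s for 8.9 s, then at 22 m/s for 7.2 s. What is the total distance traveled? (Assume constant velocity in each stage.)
d₁ = v₁t₁ = 30 × 8.9 = 267 m
d₂ = v₂t₂ = 22 × 7.2 = 158.4 m
d_total = 267 + 158.4 = 425.4 m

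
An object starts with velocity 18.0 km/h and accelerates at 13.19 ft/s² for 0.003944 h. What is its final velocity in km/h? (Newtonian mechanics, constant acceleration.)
v = v₀ + at (with unit conversion) = 223.5 km/h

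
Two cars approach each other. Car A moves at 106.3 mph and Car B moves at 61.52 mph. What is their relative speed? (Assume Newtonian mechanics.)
v_rel = v_A + v_B = 106.3 + 61.52 = 167.8 mph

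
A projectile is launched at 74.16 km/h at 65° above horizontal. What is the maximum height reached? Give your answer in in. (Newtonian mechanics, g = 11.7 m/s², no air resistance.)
H = v₀²sin²(θ)/(2g) (with unit conversion) = 586.5 in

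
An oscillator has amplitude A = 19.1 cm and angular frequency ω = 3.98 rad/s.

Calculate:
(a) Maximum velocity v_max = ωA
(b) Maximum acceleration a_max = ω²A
v_max = ωA = 3.98×0.191 = 0.7602 m/s
a_max = ω²A = 3.98²×0.191 = 3.026 m/s²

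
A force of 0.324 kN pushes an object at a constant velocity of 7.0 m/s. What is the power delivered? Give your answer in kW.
P = Fv = 324 N × 7 m/s = 2268 W = 2.268 kW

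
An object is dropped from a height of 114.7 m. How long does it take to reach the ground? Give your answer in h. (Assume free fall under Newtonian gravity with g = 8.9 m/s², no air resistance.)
t = √(2h/g) (with unit conversion) = 0.00141 h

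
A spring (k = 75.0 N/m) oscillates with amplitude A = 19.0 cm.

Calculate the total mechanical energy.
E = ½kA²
E = ½kA² = ½×75.0×(0.19)² = 1.354 J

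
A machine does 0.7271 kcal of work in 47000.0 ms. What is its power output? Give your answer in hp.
P = W/t = 3042 J / 47 s = 64.73 W = 0.0868 hp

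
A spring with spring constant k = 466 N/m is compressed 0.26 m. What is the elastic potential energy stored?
PE = ½kx² = ½×466×0.26² = 15.75 J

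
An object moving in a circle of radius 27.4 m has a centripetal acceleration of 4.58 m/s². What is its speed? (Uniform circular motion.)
v = √(a_c × r) = √(4.58 × 27.4) = 11.2 m/s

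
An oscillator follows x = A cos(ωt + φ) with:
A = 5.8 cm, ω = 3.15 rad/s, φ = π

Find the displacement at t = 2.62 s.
x = A cos(ωt + φ) = 5.8×cos(3.15×2.62 + π) = 2.253 cm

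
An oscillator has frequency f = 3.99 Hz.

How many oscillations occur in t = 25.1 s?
n = f×t = 3.99×25.1 = 100.1 oscillations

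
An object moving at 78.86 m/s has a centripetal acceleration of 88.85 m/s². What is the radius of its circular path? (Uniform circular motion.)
r = v²/a_c = 78.86²/88.85 = 69.99 m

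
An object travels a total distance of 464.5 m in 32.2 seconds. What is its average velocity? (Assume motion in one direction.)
v_avg = Δd / Δt = 464.5 / 32.2 = 14.43 m/s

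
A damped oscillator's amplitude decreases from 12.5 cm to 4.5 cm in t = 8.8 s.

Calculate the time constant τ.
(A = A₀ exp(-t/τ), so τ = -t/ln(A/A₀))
A/A₀ = 4.5/12.5 = 0.36; ln(A/A₀) = -1.022
τ = −t/ln(A/A₀) = −8.8/-1.022 = 8.614 s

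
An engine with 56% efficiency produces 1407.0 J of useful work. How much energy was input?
W_in = W_out/η = 1407.0/0.56 = 2512.5 J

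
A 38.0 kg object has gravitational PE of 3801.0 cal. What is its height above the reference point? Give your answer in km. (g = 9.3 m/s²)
PE = mgh → h = PE/(mg) = 1.59e+04 J / (38 kg × 9.3 m/s²) = 45 m = 0.045 km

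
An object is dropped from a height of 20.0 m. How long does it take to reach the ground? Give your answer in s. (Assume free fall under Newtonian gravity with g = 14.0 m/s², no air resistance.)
t = √(2h/g) = 1.69 s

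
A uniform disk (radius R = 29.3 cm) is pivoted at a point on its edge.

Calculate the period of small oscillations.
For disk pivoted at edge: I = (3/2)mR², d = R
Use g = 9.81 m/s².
I/m = (3/2)R² = 0.1288 m²; d = R = 0.293 m
T = 2π√((3/2)R²/(gR)) = 2π√(3R/(2g)) = 1.33 s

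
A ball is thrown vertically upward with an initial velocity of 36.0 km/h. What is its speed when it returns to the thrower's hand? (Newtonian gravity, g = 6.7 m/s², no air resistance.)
By conservation of energy, the ball returns at the same speed = 36.0 km/h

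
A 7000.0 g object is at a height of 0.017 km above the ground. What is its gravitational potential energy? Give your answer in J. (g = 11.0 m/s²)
PE = mgh = 7 kg × 11.0 m/s² × 17 m = 1309 J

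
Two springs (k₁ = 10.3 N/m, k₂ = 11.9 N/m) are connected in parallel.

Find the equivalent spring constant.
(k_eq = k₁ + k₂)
k_eq = k₁ + k₂ = 10.3 + 11.9 = 22.2 N/m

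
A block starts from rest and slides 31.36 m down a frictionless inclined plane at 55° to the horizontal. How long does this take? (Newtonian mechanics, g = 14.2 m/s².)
a = g sin(θ) = 14.2 × sin(55°) = 11.63 m/s²
t = √(2d/a) = √(2 × 31.36 / 11.63) = 2.32 s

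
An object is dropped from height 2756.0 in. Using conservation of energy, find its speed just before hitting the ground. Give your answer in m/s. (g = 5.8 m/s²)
mgh = ½mv² → v = √(2gh) = √(2×5.8×70) = 28.5 m/s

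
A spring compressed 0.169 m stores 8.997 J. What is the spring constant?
PE = ½kx² → k = 2PE/x² = 2×8.997/0.169² = 630.0 N/m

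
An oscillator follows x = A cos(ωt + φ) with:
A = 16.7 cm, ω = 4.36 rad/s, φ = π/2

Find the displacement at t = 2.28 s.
x = A cos(ωt + φ) = 16.7×cos(4.36×2.28 + π/2) = 8.24 cm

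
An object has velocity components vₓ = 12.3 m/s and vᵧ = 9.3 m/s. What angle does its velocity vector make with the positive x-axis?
θ = arctan(vᵧ/vₓ) = arctan(9.3/12.3) = 37.09°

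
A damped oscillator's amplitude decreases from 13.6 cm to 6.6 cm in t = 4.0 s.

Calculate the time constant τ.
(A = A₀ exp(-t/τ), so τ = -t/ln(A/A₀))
A/A₀ = 6.6/13.6 = 0.4853; ln(A/A₀) = -0.723
τ = −t/ln(A/A₀) = −4.0/-0.723 = 5.533 s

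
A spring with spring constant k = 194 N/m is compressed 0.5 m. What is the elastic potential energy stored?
PE = ½kx² = ½×194×0.5² = 24.25 J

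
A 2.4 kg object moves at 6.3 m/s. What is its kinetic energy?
KE = ½mv² = ½×2.4×6.3² = 47.628 J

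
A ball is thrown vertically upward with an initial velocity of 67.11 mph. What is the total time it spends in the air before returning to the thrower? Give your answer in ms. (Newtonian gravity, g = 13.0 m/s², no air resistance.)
t_total = 2v₀/g (with unit conversion) = 4616.0 ms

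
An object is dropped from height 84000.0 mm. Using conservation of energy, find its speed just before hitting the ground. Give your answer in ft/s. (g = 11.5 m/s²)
mgh = ½mv² → v = √(2gh) = √(2×11.5×84) = 43.95 m/s = 144.2 ft/s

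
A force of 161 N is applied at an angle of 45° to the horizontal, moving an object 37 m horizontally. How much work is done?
W = Fd cosθ = 161×37×cos(45°) = 4212.2 J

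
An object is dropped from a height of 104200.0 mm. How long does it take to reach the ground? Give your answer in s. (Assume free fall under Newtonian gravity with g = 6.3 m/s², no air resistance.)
t = √(2h/g) (with unit conversion) = 5.751 s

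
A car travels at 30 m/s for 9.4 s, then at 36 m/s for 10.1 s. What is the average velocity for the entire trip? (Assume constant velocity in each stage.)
d₁ = v₁t₁ = 30 × 9.4 = 282 m
d₂ = v₂t₂ = 36 × 10.1 = 363.6 m
d_total = 645.6 m, t_total = 19.5 s
v_avg = d_total/t_total = 645.6/19.5 = 33.11 m/s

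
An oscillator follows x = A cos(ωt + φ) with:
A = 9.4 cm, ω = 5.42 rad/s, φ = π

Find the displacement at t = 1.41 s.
x = A cos(ωt + φ) = 9.4×cos(5.42×1.41 + π) = -1.976 cm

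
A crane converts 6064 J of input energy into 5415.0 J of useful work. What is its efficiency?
η = W_out/W_in = 5415.0/6064 = 0.893 = 89.3%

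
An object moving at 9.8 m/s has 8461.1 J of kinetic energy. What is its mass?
KE = ½mv² → m = 2KE/v² = 2×8461.1/9.8² = 176.2 kg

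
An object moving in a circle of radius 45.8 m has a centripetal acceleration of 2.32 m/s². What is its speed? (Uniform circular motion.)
v = √(a_c × r) = √(2.32 × 45.8) = 10.31 m/s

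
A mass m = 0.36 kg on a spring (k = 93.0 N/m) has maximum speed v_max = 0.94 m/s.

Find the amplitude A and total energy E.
½mv²_max = ½kA² → A = v_max√(m/k) = 0.94×√(0.36/93.0) = 0.05848 m = 5.848 cm
E = ½mv²_max = ½×0.36×0.94² = 0.159 J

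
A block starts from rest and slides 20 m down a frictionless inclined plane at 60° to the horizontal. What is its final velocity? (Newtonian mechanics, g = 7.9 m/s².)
a = g sin(θ) = 7.9 × sin(60°) = 6.84 m/s²
v = √(2ad) = √(2 × 6.84 × 20) = 16.54 m/s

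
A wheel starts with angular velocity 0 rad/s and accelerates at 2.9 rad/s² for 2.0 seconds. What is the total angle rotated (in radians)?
θ = ω₀t + ½αt² = 0×2.0 + ½×2.9×2.0² = 5.8 rad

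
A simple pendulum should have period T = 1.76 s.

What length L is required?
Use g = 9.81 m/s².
T = 2π√(L/g) → L = g(T/2π)² = 9.81×(1.76/2π)² = 0.7697 m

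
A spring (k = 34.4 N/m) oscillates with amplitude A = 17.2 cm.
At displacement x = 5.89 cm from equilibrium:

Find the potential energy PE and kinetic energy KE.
E_total = ½kA² = ½×34.4×(0.172)² = 0.5088 J
PE = ½kx² = ½×34.4×(0.0589)² = 0.05967 J
KE = E_total − PE = 0.4492 J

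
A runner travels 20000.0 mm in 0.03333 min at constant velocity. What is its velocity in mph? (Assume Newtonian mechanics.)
v = d/t (with unit conversion) = 22.37 mph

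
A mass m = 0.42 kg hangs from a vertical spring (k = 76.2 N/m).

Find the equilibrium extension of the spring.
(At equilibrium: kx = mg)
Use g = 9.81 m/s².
x_eq = mg/k = 0.42×9.81/76.2 = 0.05407 m = 5.407 cm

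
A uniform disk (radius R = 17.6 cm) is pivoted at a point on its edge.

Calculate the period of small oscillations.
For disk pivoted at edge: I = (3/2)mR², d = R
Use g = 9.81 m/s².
I/m = (3/2)R² = 0.04646 m²; d = R = 0.176 m
T = 2π√((3/2)R²/(gR)) = 2π√(3R/(2g)) = 1.031 s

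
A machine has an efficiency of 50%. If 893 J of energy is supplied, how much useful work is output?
W_out = η × W_in = 0.5 × 893 = 446.5 J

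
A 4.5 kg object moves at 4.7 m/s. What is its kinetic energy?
KE = ½mv² = ½×4.5×4.7² = 49.7025 J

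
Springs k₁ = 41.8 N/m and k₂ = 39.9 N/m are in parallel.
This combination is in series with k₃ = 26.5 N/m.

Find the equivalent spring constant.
k₁₂ = k₁ + k₂ = 81.7 N/m (parallel)
1/k_eq = 1/k₁₂ + 1/k₃ → k_eq = 20.01 N/m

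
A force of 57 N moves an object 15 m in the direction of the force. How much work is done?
W = Fd = 57×15 = 855.0 J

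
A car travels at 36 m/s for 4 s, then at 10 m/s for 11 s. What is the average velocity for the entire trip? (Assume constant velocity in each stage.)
d₁ = v₁t₁ = 36 × 4 = 144 m
d₂ = v₂t₂ = 10 × 11 = 110 m
d_total = 254 m, t_total = 15 s
v_avg = d_total/t_total = 254/15 = 16.93 m/s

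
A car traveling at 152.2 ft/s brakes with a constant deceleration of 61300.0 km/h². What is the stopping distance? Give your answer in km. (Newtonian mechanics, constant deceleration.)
d = v₀² / (2a) (with unit conversion) = 0.2275 km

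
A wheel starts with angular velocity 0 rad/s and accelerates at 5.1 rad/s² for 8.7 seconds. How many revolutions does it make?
θ = ω₀t + ½αt² = 0×8.7 + ½×5.1×8.7² = 193.01 rad
Revolutions = θ/(2π) = 193.01/(2π) = 30.72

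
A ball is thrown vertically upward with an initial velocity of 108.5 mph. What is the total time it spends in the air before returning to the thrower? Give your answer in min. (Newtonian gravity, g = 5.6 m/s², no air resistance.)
t_total = 2v₀/g (with unit conversion) = 0.2887 min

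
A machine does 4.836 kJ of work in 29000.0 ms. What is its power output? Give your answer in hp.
P = W/t = 4836 J / 29 s = 166.8 W = 0.2236 hp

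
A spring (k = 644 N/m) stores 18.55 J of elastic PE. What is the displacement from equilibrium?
PE = ½kx² → x = √(2PE/k) = √(2×18.55/644) = 0.24 m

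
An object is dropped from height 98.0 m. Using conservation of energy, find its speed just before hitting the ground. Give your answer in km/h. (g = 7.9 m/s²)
mgh = ½mv² → v = √(2gh) = √(2×7.9×98) = 39.35 m/s = 141.7 km/h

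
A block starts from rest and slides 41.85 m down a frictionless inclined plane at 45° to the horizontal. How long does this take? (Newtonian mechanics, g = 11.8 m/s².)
a = g sin(θ) = 11.8 × sin(45°) = 8.34 m/s²
t = √(2d/a) = √(2 × 41.85 / 8.34) = 3.17 s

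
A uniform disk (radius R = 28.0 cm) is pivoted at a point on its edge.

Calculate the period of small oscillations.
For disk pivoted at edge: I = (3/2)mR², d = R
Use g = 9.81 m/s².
I/m = (3/2)R² = 0.1176 m²; d = R = 0.28 m
T = 2π√((3/2)R²/(gR)) = 2π√(3R/(2g)) = 1.3 s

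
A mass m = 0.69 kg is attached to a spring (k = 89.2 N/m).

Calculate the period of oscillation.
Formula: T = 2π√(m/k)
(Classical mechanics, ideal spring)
T = 2π√(m/k) = 2π√(0.69/89.2) = 0.5526 s; f = 1/T = 1.81 Hz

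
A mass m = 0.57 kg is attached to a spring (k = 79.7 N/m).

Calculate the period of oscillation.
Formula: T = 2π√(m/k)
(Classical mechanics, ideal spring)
T = 2π√(m/k) = 2π√(0.57/79.7) = 0.5314 s; f = 1/T = 1.882 Hz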